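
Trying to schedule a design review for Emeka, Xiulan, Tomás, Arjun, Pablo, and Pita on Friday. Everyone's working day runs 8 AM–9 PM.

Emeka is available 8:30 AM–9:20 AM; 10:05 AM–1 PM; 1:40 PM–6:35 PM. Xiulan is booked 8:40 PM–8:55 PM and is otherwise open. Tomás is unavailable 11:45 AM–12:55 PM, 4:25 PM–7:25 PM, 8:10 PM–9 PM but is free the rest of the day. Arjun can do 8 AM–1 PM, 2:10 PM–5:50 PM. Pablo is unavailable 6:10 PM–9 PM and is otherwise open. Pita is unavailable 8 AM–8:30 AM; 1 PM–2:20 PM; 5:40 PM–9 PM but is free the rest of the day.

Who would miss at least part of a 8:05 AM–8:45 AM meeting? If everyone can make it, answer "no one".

Emeka free: 08:30-09:20, 10:05-13:00, 13:40-18:35.
Xiulan free: 08:00-20:40, 20:55-21:00 (invert busy blocks within the working day).
Tomás free: 08:00-11:45, 12:55-16:25, 19:25-20:10 (invert busy blocks within the working day).
Arjun free: 08:00-13:00, 14:10-17:50.
Pablo free: 08:00-18:10 (invert busy blocks within the working day).
Pita free: 08:30-13:00, 14:20-17:40 (invert busy blocks within the working day).
Emeka: not fully free for 08:05-08:45. Xiulan: free for 08:05-08:45. Tomás: free for 08:05-08:45. Arjun: free for 08:05-08:45. Pablo: free for 08:05-08:45. Pita: not fully free for 08:05-08:45.

Emeka, Pita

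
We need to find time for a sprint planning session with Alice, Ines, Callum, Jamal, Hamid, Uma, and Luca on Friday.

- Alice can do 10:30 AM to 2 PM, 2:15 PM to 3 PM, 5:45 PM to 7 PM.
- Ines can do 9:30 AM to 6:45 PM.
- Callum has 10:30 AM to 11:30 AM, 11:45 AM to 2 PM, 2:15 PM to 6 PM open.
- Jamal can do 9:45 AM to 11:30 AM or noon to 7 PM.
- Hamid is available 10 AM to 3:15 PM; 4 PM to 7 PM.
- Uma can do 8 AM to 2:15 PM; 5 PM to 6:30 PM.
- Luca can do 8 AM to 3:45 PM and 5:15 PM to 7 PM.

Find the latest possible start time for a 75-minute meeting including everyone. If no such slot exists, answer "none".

Alice ∩ Ines: 10:30-14:00, 14:15-15:00, 17:45-18:45.
Alice ∩ Ines ∩ Callum: 10:30-11:30, 11:45-14:00, 14:15-15:00, 17:45-18:00.
Alice ∩ Ines ∩ Callum ∩ Jamal: 10:30-11:30, 12:00-14:00, 14:15-15:00, 17:45-18:00.
Alice ∩ Ines ∩ Callum ∩ Jamal ∩ Hamid: 10:30-11:30, 12:00-14:00, 14:15-15:00, 17:45-18:00.
Alice ∩ Ines ∩ Callum ∩ Jamal ∩ Hamid ∩ Uma: 10:30-11:30, 12:00-14:00, 17:45-18:00.
Alice ∩ Ines ∩ Callum ∩ Jamal ∩ Hamid ∩ Uma ∩ Luca: 10:30-11:30, 12:00-14:00, 17:45-18:00.
The last common window of at least 75 minutes is 12:00-14:00; a 75-minute meeting can start as late as 12:45 and still end by 14:00.

12:45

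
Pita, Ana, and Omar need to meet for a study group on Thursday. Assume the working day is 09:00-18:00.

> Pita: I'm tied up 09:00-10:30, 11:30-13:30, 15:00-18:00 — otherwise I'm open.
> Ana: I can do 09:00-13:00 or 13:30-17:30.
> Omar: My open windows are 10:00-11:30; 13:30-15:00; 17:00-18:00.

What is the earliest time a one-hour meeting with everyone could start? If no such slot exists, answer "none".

10:30

Pita free: 10:30-11:30, 13:30-15:00 (invert busy blocks within the working day).
Ana free: 09:00-13:00, 13:30-17:30.
Omar free: 10:00-11:30, 13:30-15:00, 17:00-18:00.
Pita ∩ Ana: 10:30-11:30, 13:30-15:00.
Pita ∩ Ana ∩ Omar: 10:30-11:30, 13:30-15:00.
The first common window of at least 60 minutes is 10:30-11:30, so the earliest start is 10:30.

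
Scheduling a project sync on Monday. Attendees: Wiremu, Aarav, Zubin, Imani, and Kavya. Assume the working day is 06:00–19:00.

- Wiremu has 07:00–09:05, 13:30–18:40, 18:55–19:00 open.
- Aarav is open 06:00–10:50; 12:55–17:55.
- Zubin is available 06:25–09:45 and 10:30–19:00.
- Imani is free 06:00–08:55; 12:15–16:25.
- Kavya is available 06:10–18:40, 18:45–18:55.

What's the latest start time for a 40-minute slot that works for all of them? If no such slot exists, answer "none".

Wiremu ∩ Aarav: 07:00-09:05, 13:30-17:55.
Wiremu ∩ Aarav ∩ Zubin: 07:00-09:05, 13:30-17:55.
Wiremu ∩ Aarav ∩ Zubin ∩ Imani: 07:00-08:55, 13:30-16:25.
Wiremu ∩ Aarav ∩ Zubin ∩ Imani ∩ Kavya: 07:00-08:55, 13:30-16:25.
The last common window of at least 40 minutes is 13:30-16:25; a 40-minute meeting can start as late as 15:45 and still end by 16:25.

15:45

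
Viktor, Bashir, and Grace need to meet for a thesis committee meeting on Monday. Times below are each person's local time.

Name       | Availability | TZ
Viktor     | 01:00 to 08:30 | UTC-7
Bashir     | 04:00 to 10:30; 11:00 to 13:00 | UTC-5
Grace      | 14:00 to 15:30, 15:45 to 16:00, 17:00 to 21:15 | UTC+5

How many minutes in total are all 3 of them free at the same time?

315

Viktor in UTC: 08:00-15:30 (add 7h to convert from UTC-7).
Bashir in UTC: 09:00-15:30, 16:00-18:00 (add 5h to convert from UTC-5).
Grace in UTC: 09:00-10:30, 10:45-11:00, 12:00-16:15 (subtract 5h to convert from UTC+5).
Viktor ∩ Bashir: 09:00-15:30.
Viktor ∩ Bashir ∩ Grace: 09:00-10:30, 10:45-11:00, 12:00-15:30.
Summing the common windows: 90 + 15 + 210 = 315 minutes.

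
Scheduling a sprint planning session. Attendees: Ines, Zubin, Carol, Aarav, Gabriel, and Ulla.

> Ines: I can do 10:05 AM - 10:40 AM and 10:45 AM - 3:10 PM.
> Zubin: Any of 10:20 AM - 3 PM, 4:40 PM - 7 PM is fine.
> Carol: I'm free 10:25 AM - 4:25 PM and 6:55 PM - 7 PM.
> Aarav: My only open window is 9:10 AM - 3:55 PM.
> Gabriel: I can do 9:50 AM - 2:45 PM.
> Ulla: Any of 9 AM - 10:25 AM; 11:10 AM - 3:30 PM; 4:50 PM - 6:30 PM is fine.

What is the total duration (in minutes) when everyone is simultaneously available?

Ines ∩ Zubin: 10:20-10:40, 10:45-15:00.
Ines ∩ Zubin ∩ Carol: 10:25-10:40, 10:45-15:00.
Ines ∩ Zubin ∩ Carol ∩ Aarav: 10:25-10:40, 10:45-15:00.
Ines ∩ Zubin ∩ Carol ∩ Aarav ∩ Gabriel: 10:25-10:40, 10:45-14:45.
Ines ∩ Zubin ∩ Carol ∩ Aarav ∩ Gabriel ∩ Ulla: 11:10-14:45.
So the common availability across everyone is 11:10-14:45.
That's a single block of 215 minutes.

215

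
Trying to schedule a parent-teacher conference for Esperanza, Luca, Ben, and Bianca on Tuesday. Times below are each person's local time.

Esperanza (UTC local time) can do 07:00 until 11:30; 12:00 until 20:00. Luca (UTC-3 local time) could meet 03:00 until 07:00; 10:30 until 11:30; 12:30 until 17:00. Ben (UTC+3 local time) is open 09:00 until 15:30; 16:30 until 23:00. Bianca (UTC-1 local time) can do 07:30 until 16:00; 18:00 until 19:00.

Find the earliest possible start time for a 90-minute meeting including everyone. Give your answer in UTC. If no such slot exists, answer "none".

08:30

Esperanza in UTC: 07:00-11:30, 12:00-20:00.
Luca in UTC: 06:00-10:00, 13:30-14:30, 15:30-20:00 (add 3h to convert from UTC-3).
Ben in UTC: 06:00-12:30, 13:30-20:00 (subtract 3h to convert from UTC+3).
Bianca in UTC: 08:30-17:00, 19:00-20:00 (add 1h to convert from UTC-1).
Esperanza ∩ Luca: 07:00-10:00, 13:30-14:30, 15:30-20:00.
Esperanza ∩ Luca ∩ Ben: 07:00-10:00, 13:30-14:30, 15:30-20:00.
Esperanza ∩ Luca ∩ Ben ∩ Bianca: 08:30-10:00, 13:30-14:30, 15:30-17:00, 19:00-20:00.
The first common window of at least 90 minutes is 08:30-10:00, so the earliest start is 08:30.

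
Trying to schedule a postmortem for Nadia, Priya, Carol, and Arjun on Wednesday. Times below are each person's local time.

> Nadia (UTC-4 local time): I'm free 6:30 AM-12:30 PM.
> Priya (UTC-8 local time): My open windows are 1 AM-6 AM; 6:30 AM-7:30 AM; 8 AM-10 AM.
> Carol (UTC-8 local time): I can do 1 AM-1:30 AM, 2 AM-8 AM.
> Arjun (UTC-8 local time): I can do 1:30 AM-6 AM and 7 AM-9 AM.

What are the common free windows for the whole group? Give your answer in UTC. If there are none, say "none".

10:30-14:00, 15:00-15:30

Nadia in UTC: 10:30-16:30 (add 4h to convert from UTC-4).
Priya in UTC: 09:00-14:00, 14:30-15:30, 16:00-18:00 (add 8h to convert from UTC-8).
Carol in UTC: 09:00-09:30, 10:00-16:00 (add 8h to convert from UTC-8).
Arjun in UTC: 09:30-14:00, 15:00-17:00 (add 8h to convert from UTC-8).
Nadia ∩ Priya: 10:30-14:00, 14:30-15:30, 16:00-16:30.
Nadia ∩ Priya ∩ Carol: 10:30-14:00, 14:30-15:30.
Nadia ∩ Priya ∩ Carol ∩ Arjun: 10:30-14:00, 15:00-15:30.
Those are the intersection windows.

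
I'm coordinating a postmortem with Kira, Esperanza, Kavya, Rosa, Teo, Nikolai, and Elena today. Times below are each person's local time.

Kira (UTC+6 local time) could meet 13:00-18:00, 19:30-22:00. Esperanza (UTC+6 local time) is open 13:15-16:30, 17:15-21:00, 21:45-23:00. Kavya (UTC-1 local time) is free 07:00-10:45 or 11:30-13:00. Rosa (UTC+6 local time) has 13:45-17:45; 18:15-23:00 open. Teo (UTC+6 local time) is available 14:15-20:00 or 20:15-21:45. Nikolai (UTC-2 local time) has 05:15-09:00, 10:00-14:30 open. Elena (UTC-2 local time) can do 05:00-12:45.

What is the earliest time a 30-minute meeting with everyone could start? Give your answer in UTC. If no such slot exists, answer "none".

08:15

Kira in UTC: 07:00-12:00, 13:30-16:00 (subtract 6h to convert from UTC+6).
Esperanza in UTC: 07:15-10:30, 11:15-15:00, 15:45-17:00 (subtract 6h to convert from UTC+6).
Kavya in UTC: 08:00-11:45, 12:30-14:00 (add 1h to convert from UTC-1).
Rosa in UTC: 07:45-11:45, 12:15-17:00 (subtract 6h to convert from UTC+6).
Teo in UTC: 08:15-14:00, 14:15-15:45 (subtract 6h to convert from UTC+6).
Nikolai in UTC: 07:15-11:00, 12:00-16:30 (add 2h to convert from UTC-2).
Elena in UTC: 07:00-14:45 (add 2h to convert from UTC-2).
Kira ∩ Esperanza: 07:15-10:30, 11:15-12:00, 13:30-15:00, 15:45-16:00.
Kira ∩ Esperanza ∩ Kavya: 08:00-10:30, 11:15-11:45, 13:30-14:00.
Kira ∩ Esperanza ∩ Kavya ∩ Rosa: 08:00-10:30, 11:15-11:45, 13:30-14:00.
Kira ∩ Esperanza ∩ Kavya ∩ Rosa ∩ Teo: 08:15-10:30, 11:15-11:45, 13:30-14:00.
Kira ∩ Esperanza ∩ Kavya ∩ Rosa ∩ Teo ∩ Nikolai: 08:15-10:30, 13:30-14:00.
Kira ∩ Esperanza ∩ Kavya ∩ Rosa ∩ Teo ∩ Nikolai ∩ Elena: 08:15-10:30, 13:30-14:00.
Those are the intersection windows.
The first common window of at least 30 minutes is 08:15-10:30, so the earliest start is 08:15.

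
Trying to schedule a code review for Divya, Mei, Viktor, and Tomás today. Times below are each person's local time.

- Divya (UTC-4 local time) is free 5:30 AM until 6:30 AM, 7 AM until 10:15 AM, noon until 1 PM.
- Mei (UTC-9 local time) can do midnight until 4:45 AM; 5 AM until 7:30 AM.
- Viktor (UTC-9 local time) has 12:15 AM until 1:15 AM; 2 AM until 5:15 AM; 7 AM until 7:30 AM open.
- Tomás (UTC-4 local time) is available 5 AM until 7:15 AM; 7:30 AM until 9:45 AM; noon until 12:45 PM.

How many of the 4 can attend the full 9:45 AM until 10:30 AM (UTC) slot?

Divya in UTC: 09:30-10:30, 11:00-14:15, 16:00-17:00 (add 4h to convert from UTC-4).
Mei in UTC: 09:00-13:45, 14:00-16:30 (add 9h to convert from UTC-9).
Viktor in UTC: 09:15-10:15, 11:00-14:15, 16:00-16:30 (add 9h to convert from UTC-9).
Tomás in UTC: 09:00-11:15, 11:30-13:45, 16:00-16:45 (add 4h to convert from UTC-4).
Divya, Mei, and Tomás can make the full 09:45-10:30 slot — that's 3.

3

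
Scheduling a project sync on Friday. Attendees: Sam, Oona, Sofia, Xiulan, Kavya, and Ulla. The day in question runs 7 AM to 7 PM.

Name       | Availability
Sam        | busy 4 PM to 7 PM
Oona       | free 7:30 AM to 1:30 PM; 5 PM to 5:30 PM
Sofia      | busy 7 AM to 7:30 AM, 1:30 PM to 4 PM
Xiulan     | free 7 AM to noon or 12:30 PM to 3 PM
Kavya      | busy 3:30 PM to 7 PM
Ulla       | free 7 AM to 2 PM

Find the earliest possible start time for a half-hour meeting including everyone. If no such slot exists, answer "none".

Sam free: 07:00-16:00 (invert busy blocks within the working day).
Oona free: 07:30-13:30, 17:00-17:30.
Sofia free: 07:30-13:30, 16:00-19:00 (invert busy blocks within the working day).
Xiulan free: 07:00-12:00, 12:30-15:00.
Kavya free: 07:00-15:30 (invert busy blocks within the working day).
Ulla free: 07:00-14:00.
Sam ∩ Oona: 07:30-13:30.
Sam ∩ Oona ∩ Sofia: 07:30-13:30.
Sam ∩ Oona ∩ Sofia ∩ Xiulan: 07:30-12:00, 12:30-13:30.
Sam ∩ Oona ∩ Sofia ∩ Xiulan ∩ Kavya: 07:30-12:00, 12:30-13:30.
Sam ∩ Oona ∩ Sofia ∩ Xiulan ∩ Kavya ∩ Ulla: 07:30-12:00, 12:30-13:30.
The first common window of at least 30 minutes is 07:30-12:00, so the earliest start is 07:30.

07:30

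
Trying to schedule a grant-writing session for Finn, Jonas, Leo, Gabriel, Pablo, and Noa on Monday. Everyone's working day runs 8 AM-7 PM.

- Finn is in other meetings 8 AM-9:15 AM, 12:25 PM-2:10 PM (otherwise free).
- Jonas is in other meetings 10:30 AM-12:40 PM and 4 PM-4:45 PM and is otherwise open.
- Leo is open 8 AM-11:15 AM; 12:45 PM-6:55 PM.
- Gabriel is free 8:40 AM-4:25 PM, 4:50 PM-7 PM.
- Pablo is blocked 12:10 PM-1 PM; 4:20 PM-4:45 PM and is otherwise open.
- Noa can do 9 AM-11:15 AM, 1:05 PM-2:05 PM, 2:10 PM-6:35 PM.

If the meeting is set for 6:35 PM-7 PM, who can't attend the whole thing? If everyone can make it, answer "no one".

Leo, Noa

Finn free: 09:15-12:25, 14:10-19:00 (invert busy blocks within the working day).
Jonas free: 08:00-10:30, 12:40-16:00, 16:45-19:00 (invert busy blocks within the working day).
Leo free: 08:00-11:15, 12:45-18:55.
Gabriel free: 08:40-16:25, 16:50-19:00.
Pablo free: 08:00-12:10, 13:00-16:20, 16:45-19:00 (invert busy blocks within the working day).
Noa free: 09:00-11:15, 13:05-14:05, 14:10-18:35.
Finn: free for 18:35-19:00. Jonas: free for 18:35-19:00. Leo: not fully free for 18:35-19:00. Gabriel: free for 18:35-19:00. Pablo: free for 18:35-19:00. Noa: not fully free for 18:35-19:00.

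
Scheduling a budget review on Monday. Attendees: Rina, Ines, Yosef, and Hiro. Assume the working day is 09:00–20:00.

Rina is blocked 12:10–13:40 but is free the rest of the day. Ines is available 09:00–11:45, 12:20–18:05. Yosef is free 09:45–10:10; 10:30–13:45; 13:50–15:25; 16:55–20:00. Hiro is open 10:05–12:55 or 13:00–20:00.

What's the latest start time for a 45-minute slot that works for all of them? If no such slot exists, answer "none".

Rina free: 09:00-12:10, 13:40-20:00 (invert busy blocks within the working day).
Ines free: 09:00-11:45, 12:20-18:05.
Yosef free: 09:45-10:10, 10:30-13:45, 13:50-15:25, 16:55-20:00.
Hiro free: 10:05-12:55, 13:00-20:00.
Rina ∩ Ines: 09:00-11:45, 13:40-18:05.
Rina ∩ Ines ∩ Yosef: 09:45-10:10, 10:30-11:45, 13:40-13:45, 13:50-15:25, 16:55-18:05.
Rina ∩ Ines ∩ Yosef ∩ Hiro: 10:05-10:10, 10:30-11:45, 13:40-13:45, 13:50-15:25, 16:55-18:05.
The last common window of at least 45 minutes is 16:55-18:05; a 45-minute meeting can start as late as 17:20 and still end by 18:05.

17:20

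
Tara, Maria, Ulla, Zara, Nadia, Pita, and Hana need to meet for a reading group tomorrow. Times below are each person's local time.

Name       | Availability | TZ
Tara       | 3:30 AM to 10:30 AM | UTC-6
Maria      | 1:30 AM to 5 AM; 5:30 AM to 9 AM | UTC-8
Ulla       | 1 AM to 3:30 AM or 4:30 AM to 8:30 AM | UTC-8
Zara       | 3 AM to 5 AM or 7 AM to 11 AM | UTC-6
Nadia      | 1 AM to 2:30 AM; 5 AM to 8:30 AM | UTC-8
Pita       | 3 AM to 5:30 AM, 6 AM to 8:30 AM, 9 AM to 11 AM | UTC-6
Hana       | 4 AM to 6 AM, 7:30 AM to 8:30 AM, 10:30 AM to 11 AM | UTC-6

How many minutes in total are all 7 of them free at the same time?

Tara in UTC: 09:30-16:30 (add 6h to convert from UTC-6).
Maria in UTC: 09:30-13:00, 13:30-17:00 (add 8h to convert from UTC-8).
Ulla in UTC: 09:00-11:30, 12:30-16:30 (add 8h to convert from UTC-8).
Zara in UTC: 09:00-11:00, 13:00-17:00 (add 6h to convert from UTC-6).
Nadia in UTC: 09:00-10:30, 13:00-16:30 (add 8h to convert from UTC-8).
Pita in UTC: 09:00-11:30, 12:00-14:30, 15:00-17:00 (add 6h to convert from UTC-6).
Hana in UTC: 10:00-12:00, 13:30-14:30, 16:30-17:00 (add 6h to convert from UTC-6).
Tara ∩ Maria: 09:30-13:00, 13:30-16:30.
Tara ∩ Maria ∩ Ulla: 09:30-11:30, 12:30-13:00, 13:30-16:30.
Tara ∩ Maria ∩ Ulla ∩ Zara: 09:30-11:00, 13:30-16:30.
Tara ∩ Maria ∩ Ulla ∩ Zara ∩ Nadia: 09:30-10:30, 13:30-16:30.
Tara ∩ Maria ∩ Ulla ∩ Zara ∩ Nadia ∩ Pita: 09:30-10:30, 13:30-14:30, 15:00-16:30.
Tara ∩ Maria ∩ Ulla ∩ Zara ∩ Nadia ∩ Pita ∩ Hana: 10:00-10:30, 13:30-14:30.
Summing the common windows: 30 + 60 = 90 minutes.

90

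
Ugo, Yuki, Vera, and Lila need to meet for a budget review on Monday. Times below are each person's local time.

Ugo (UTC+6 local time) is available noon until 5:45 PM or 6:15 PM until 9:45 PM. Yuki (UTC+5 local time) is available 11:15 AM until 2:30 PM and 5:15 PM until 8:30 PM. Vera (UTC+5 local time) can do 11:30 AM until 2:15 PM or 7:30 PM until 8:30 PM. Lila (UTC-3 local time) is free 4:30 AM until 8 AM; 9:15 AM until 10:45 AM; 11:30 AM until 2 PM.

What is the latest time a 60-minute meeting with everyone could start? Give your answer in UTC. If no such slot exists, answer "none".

14:30

Ugo in UTC: 06:00-11:45, 12:15-15:45 (subtract 6h to convert from UTC+6).
Yuki in UTC: 06:15-09:30, 12:15-15:30 (subtract 5h to convert from UTC+5).
Vera in UTC: 06:30-09:15, 14:30-15:30 (subtract 5h to convert from UTC+5).
Lila in UTC: 07:30-11:00, 12:15-13:45, 14:30-17:00 (add 3h to convert from UTC-3).
Ugo ∩ Yuki: 06:15-09:30, 12:15-15:30.
Ugo ∩ Yuki ∩ Vera: 06:30-09:15, 14:30-15:30.
Ugo ∩ Yuki ∩ Vera ∩ Lila: 07:30-09:15, 14:30-15:30.
The last common window of at least 60 minutes is 14:30-15:30; a 60-minute meeting can start as late as 14:30 and still end by 15:30.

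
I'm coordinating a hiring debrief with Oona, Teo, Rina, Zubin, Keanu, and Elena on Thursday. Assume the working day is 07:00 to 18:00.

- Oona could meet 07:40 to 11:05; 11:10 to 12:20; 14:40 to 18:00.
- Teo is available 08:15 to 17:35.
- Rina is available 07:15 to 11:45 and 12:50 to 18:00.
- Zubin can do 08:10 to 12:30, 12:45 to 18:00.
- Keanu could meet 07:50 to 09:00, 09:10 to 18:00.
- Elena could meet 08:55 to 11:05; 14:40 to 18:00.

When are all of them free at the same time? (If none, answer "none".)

Oona ∩ Teo: 08:15-11:05, 11:10-12:20, 14:40-17:35.
Oona ∩ Teo ∩ Rina: 08:15-11:05, 11:10-11:45, 14:40-17:35.
Oona ∩ Teo ∩ Rina ∩ Zubin: 08:15-11:05, 11:10-11:45, 14:40-17:35.
Oona ∩ Teo ∩ Rina ∩ Zubin ∩ Keanu: 08:15-09:00, 09:10-11:05, 11:10-11:45, 14:40-17:35.
Oona ∩ Teo ∩ Rina ∩ Zubin ∩ Keanu ∩ Elena: 08:55-09:00, 09:10-11:05, 14:40-17:35.
Those are the intersection windows.

08:55-09:00, 09:10-11:05, 14:40-17:35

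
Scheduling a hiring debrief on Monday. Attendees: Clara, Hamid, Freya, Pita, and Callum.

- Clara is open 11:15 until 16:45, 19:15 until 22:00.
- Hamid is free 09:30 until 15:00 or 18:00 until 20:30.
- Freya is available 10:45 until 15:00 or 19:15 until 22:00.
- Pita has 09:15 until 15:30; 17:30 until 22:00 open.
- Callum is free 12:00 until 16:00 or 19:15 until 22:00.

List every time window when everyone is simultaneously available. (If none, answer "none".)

Clara ∩ Hamid: 11:15-15:00, 19:15-20:30.
Clara ∩ Hamid ∩ Freya: 11:15-15:00, 19:15-20:30.
Clara ∩ Hamid ∩ Freya ∩ Pita: 11:15-15:00, 19:15-20:30.
Clara ∩ Hamid ∩ Freya ∩ Pita ∩ Callum: 12:00-15:00, 19:15-20:30.
Those are the intersection windows.

12:00-15:00, 19:15-20:30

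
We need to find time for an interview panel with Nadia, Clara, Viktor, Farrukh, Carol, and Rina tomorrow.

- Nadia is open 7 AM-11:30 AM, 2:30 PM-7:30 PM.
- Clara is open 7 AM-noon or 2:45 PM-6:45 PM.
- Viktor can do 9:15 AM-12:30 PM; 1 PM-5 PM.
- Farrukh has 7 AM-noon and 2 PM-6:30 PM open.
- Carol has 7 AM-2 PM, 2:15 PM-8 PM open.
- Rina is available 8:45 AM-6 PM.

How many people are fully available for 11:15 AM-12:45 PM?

2

Carol and Rina can make the full 11:15-12:45 slot — that's 2.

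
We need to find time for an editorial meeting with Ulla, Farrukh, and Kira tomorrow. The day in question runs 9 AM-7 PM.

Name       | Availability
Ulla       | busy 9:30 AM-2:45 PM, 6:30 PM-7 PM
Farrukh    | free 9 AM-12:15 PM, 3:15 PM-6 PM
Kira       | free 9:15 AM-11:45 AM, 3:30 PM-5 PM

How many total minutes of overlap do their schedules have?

Ulla free: 09:00-09:30, 14:45-18:30 (invert busy blocks within the working day).
Farrukh free: 09:00-12:15, 15:15-18:00.
Kira free: 09:15-11:45, 15:30-17:00.
Ulla ∩ Farrukh: 09:00-09:30, 15:15-18:00.
Ulla ∩ Farrukh ∩ Kira: 09:15-09:30, 15:30-17:00.
Summing the common windows: 15 + 90 = 105 minutes.

105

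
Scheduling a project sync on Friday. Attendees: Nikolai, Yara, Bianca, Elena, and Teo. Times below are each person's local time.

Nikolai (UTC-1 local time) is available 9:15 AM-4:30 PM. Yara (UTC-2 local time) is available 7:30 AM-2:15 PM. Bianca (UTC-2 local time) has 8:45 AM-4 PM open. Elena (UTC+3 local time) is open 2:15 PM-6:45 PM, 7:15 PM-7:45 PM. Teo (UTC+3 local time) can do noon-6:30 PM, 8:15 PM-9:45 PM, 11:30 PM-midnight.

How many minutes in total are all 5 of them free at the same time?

Nikolai in UTC: 10:15-17:30 (add 1h to convert from UTC-1).
Yara in UTC: 09:30-16:15 (add 2h to convert from UTC-2).
Bianca in UTC: 10:45-18:00 (add 2h to convert from UTC-2).
Elena in UTC: 11:15-15:45, 16:15-16:45 (subtract 3h to convert from UTC+3).
Teo in UTC: 09:00-15:30, 17:15-18:45, 20:30-21:00 (subtract 3h to convert from UTC+3).
Nikolai ∩ Yara: 10:15-16:15.
Nikolai ∩ Yara ∩ Bianca: 10:45-16:15.
Nikolai ∩ Yara ∩ Bianca ∩ Elena: 11:15-15:45.
Nikolai ∩ Yara ∩ Bianca ∩ Elena ∩ Teo: 11:15-15:30.
Those are the intersection windows.
That's a single block of 255 minutes.

255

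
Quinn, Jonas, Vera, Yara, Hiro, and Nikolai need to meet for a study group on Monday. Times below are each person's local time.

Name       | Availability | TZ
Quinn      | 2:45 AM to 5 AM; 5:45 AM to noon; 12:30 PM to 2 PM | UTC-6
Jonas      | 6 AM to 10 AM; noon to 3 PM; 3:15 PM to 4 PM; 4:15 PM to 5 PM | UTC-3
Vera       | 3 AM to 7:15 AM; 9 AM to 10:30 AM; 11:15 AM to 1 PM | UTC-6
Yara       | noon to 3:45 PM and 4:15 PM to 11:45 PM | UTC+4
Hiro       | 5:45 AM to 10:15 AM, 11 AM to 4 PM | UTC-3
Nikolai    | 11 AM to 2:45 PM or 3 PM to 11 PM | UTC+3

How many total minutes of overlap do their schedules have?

Quinn in UTC: 08:45-11:00, 11:45-18:00, 18:30-20:00 (add 6h to convert from UTC-6).
Jonas in UTC: 09:00-13:00, 15:00-18:00, 18:15-19:00, 19:15-20:00 (add 3h to convert from UTC-3).
Vera in UTC: 09:00-13:15, 15:00-16:30, 17:15-19:00 (add 6h to convert from UTC-6).
Yara in UTC: 08:00-11:45, 12:15-19:45 (subtract 4h to convert from UTC+4).
Hiro in UTC: 08:45-13:15, 14:00-19:00 (add 3h to convert from UTC-3).
Nikolai in UTC: 08:00-11:45, 12:00-20:00 (subtract 3h to convert from UTC+3).
Quinn ∩ Jonas: 09:00-11:00, 11:45-13:00, 15:00-18:00, 18:30-19:00, 19:15-20:00.
Quinn ∩ Jonas ∩ Vera: 09:00-11:00, 11:45-13:00, 15:00-16:30, 17:15-18:00, 18:30-19:00.
Quinn ∩ Jonas ∩ Vera ∩ Yara: 09:00-11:00, 12:15-13:00, 15:00-16:30, 17:15-18:00, 18:30-19:00.
Quinn ∩ Jonas ∩ Vera ∩ Yara ∩ Hiro: 09:00-11:00, 12:15-13:00, 15:00-16:30, 17:15-18:00, 18:30-19:00.
Quinn ∩ Jonas ∩ Vera ∩ Yara ∩ Hiro ∩ Nikolai: 09:00-11:00, 12:15-13:00, 15:00-16:30, 17:15-18:00, 18:30-19:00.
Summing the common windows: 120 + 45 + 90 + 45 + 30 = 330 minutes.

330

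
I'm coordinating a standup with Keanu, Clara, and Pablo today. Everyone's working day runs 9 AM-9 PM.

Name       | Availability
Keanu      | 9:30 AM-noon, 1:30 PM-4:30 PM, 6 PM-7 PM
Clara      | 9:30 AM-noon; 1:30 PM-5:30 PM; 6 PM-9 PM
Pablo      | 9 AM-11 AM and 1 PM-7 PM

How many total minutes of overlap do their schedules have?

330

Keanu ∩ Clara: 09:30-12:00, 13:30-16:30, 18:00-19:00.
Keanu ∩ Clara ∩ Pablo: 09:30-11:00, 13:30-16:30, 18:00-19:00.
So the common availability across everyone is 09:30-11:00, 13:30-16:30, 18:00-19:00.
Summing the common windows: 90 + 180 + 60 = 330 minutes.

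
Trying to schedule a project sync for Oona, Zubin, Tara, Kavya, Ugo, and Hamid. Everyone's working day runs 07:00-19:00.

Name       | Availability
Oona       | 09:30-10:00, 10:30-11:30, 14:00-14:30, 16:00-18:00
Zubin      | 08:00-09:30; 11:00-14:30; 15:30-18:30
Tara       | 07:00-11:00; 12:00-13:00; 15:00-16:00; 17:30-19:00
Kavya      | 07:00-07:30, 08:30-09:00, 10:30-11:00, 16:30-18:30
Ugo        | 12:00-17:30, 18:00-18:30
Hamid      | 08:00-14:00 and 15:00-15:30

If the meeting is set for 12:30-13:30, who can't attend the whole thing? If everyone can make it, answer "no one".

Kavya, Oona, Tara

Oona: not fully free for 12:30-13:30. Zubin: free for 12:30-13:30. Tara: not fully free for 12:30-13:30. Kavya: not fully free for 12:30-13:30. Ugo: free for 12:30-13:30. Hamid: free for 12:30-13:30.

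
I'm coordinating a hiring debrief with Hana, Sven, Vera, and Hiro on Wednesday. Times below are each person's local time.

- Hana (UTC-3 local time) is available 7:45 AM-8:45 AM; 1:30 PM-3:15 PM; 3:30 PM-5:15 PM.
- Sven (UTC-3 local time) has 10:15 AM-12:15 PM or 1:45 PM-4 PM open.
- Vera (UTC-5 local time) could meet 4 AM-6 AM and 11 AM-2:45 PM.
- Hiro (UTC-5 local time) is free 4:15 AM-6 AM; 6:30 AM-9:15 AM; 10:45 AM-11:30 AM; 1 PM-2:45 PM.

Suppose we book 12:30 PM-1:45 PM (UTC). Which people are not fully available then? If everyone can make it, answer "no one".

Hana in UTC: 10:45-11:45, 16:30-18:15, 18:30-20:15 (add 3h to convert from UTC-3).
Sven in UTC: 13:15-15:15, 16:45-19:00 (add 3h to convert from UTC-3).
Vera in UTC: 09:00-11:00, 16:00-19:45 (add 5h to convert from UTC-5).
Hiro in UTC: 09:15-11:00, 11:30-14:15, 15:45-16:30, 18:00-19:45 (add 5h to convert from UTC-5).
Hana: not fully free for 12:30-13:45. Sven: not fully free for 12:30-13:45. Vera: not fully free for 12:30-13:45. Hiro: free for 12:30-13:45.

Hana, Sven, Vera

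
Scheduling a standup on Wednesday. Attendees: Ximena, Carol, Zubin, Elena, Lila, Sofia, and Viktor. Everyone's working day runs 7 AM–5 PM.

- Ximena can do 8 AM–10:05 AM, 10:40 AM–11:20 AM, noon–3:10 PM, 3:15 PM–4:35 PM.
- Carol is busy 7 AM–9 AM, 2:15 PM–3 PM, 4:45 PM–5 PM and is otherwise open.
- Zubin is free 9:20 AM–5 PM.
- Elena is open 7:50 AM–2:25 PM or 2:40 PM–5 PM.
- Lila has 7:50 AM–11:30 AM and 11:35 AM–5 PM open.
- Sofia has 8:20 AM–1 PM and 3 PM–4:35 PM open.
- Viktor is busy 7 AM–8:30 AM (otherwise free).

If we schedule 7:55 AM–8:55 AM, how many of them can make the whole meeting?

2

Ximena free: 08:00-10:05, 10:40-11:20, 12:00-15:10, 15:15-16:35.
Carol free: 09:00-14:15, 15:00-16:45 (invert busy blocks within the working day).
Zubin free: 09:20-17:00.
Elena free: 07:50-14:25, 14:40-17:00.
Lila free: 07:50-11:30, 11:35-17:00.
Sofia free: 08:20-13:00, 15:00-16:35.
Viktor free: 08:30-17:00 (invert busy blocks within the working day).
Elena and Lila can make the full 07:55-08:55 slot — that's 2.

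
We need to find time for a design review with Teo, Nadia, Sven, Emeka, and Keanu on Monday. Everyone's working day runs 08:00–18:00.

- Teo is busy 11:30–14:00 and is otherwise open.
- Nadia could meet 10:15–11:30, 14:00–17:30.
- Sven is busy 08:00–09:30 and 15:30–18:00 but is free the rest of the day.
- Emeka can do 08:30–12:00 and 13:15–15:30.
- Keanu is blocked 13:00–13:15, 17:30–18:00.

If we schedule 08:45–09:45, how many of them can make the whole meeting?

3

Teo free: 08:00-11:30, 14:00-18:00 (invert busy blocks within the working day).
Nadia free: 10:15-11:30, 14:00-17:30.
Sven free: 09:30-15:30 (invert busy blocks within the working day).
Emeka free: 08:30-12:00, 13:15-15:30.
Keanu free: 08:00-13:00, 13:15-17:30 (invert busy blocks within the working day).
Teo, Emeka, and Keanu can make the full 08:45-09:45 slot — that's 3.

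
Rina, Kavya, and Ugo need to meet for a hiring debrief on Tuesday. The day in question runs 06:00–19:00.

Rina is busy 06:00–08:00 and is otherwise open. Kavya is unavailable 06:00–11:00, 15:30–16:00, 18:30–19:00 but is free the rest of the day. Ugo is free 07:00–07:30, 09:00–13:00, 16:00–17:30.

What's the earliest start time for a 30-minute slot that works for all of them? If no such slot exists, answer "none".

Rina free: 08:00-19:00 (invert busy blocks within the working day).
Kavya free: 11:00-15:30, 16:00-18:30 (invert busy blocks within the working day).
Ugo free: 07:00-07:30, 09:00-13:00, 16:00-17:30.
Rina ∩ Kavya: 11:00-15:30, 16:00-18:30.
Rina ∩ Kavya ∩ Ugo: 11:00-13:00, 16:00-17:30.
The first common window of at least 30 minutes is 11:00-13:00, so the earliest start is 11:00.

11:00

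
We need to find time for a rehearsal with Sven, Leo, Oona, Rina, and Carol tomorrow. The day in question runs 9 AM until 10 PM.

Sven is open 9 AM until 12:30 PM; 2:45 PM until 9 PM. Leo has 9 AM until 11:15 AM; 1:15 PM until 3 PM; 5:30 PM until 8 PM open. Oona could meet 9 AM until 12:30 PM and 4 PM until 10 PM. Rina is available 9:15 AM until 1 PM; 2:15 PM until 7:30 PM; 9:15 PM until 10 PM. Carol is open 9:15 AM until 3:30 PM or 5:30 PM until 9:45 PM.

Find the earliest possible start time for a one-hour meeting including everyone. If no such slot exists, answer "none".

Sven ∩ Leo: 09:00-11:15, 14:45-15:00, 17:30-20:00.
Sven ∩ Leo ∩ Oona: 09:00-11:15, 17:30-20:00.
Sven ∩ Leo ∩ Oona ∩ Rina: 09:15-11:15, 17:30-19:30.
Sven ∩ Leo ∩ Oona ∩ Rina ∩ Carol: 09:15-11:15, 17:30-19:30.
Those are the intersection windows.
The first common window of at least 60 minutes is 09:15-11:15, so the earliest start is 09:15.

09:15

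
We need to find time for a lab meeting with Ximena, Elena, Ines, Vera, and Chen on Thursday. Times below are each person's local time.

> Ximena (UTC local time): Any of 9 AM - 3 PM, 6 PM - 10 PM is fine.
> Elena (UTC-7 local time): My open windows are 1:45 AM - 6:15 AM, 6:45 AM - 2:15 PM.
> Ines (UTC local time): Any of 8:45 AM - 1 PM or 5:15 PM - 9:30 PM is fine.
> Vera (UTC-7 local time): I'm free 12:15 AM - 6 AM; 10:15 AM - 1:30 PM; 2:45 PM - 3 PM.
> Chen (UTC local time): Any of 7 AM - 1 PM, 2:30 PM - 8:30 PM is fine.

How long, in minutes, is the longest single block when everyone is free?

240

Ximena in UTC: 09:00-15:00, 18:00-22:00.
Elena in UTC: 08:45-13:15, 13:45-21:15 (add 7h to convert from UTC-7).
Ines in UTC: 08:45-13:00, 17:15-21:30.
Vera in UTC: 07:15-13:00, 17:15-20:30, 21:45-22:00 (add 7h to convert from UTC-7).
Chen in UTC: 07:00-13:00, 14:30-20:30.
Ximena ∩ Elena: 09:00-13:15, 13:45-15:00, 18:00-21:15.
Ximena ∩ Elena ∩ Ines: 09:00-13:00, 18:00-21:15.
Ximena ∩ Elena ∩ Ines ∩ Vera: 09:00-13:00, 18:00-20:30.
Ximena ∩ Elena ∩ Ines ∩ Vera ∩ Chen: 09:00-13:00, 18:00-20:30.
The longest is 09:00-13:00 at 240 minutes.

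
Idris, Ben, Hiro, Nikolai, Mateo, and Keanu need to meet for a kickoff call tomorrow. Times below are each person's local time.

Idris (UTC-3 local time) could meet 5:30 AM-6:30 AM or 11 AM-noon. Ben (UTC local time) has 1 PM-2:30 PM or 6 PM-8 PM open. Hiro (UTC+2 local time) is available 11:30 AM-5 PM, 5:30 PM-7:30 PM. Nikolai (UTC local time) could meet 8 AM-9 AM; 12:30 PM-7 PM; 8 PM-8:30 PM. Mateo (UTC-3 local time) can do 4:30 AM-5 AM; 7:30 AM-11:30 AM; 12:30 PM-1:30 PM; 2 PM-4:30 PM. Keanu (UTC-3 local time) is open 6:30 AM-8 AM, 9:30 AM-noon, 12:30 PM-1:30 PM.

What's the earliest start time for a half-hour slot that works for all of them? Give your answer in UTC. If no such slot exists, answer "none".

Idris in UTC: 08:30-09:30, 14:00-15:00 (add 3h to convert from UTC-3).
Ben in UTC: 13:00-14:30, 18:00-20:00.
Hiro in UTC: 09:30-15:00, 15:30-17:30 (subtract 2h to convert from UTC+2).
Nikolai in UTC: 08:00-09:00, 12:30-19:00, 20:00-20:30.
Mateo in UTC: 07:30-08:00, 10:30-14:30, 15:30-16:30, 17:00-19:30 (add 3h to convert from UTC-3).
Keanu in UTC: 09:30-11:00, 12:30-15:00, 15:30-16:30 (add 3h to convert from UTC-3).
Idris ∩ Ben: 14:00-14:30.
Idris ∩ Ben ∩ Hiro: 14:00-14:30.
Idris ∩ Ben ∩ Hiro ∩ Nikolai: 14:00-14:30.
Idris ∩ Ben ∩ Hiro ∩ Nikolai ∩ Mateo: 14:00-14:30.
Idris ∩ Ben ∩ Hiro ∩ Nikolai ∩ Mateo ∩ Keanu: 14:00-14:30.
Those are the intersection windows.
The first common window of at least 30 minutes is 14:00-14:30, so the earliest start is 14:00.

14:00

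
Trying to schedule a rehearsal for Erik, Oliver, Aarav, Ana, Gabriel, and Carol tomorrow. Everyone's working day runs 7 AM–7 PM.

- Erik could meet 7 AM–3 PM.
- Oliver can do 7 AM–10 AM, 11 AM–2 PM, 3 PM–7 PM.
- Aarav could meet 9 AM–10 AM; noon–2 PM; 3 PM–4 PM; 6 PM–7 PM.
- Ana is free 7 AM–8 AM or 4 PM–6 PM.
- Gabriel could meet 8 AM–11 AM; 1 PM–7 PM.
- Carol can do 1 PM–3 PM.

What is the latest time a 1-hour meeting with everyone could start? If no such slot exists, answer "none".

none

Erik ∩ Oliver: 07:00-10:00, 11:00-14:00.
Erik ∩ Oliver ∩ Aarav: 09:00-10:00, 12:00-14:00.
Erik ∩ Oliver ∩ Aarav ∩ Ana: ∅.
Erik ∩ Oliver ∩ Aarav ∩ Ana ∩ Gabriel: ∅.
Erik ∩ Oliver ∩ Aarav ∩ Ana ∩ Gabriel ∩ Carol: ∅.
There is no time when everyone is free.
No common window is at least 60 minutes long.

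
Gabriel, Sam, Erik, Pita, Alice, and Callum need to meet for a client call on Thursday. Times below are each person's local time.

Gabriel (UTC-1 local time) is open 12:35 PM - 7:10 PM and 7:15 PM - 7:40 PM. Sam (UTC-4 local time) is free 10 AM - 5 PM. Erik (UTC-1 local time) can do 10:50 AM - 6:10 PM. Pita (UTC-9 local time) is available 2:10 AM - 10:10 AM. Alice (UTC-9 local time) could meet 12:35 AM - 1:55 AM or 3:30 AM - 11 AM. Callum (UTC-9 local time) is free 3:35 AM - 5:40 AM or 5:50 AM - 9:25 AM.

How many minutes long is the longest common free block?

Gabriel in UTC: 13:35-20:10, 20:15-20:40 (add 1h to convert from UTC-1).
Sam in UTC: 14:00-21:00 (add 4h to convert from UTC-4).
Erik in UTC: 11:50-19:10 (add 1h to convert from UTC-1).
Pita in UTC: 11:10-19:10 (add 9h to convert from UTC-9).
Alice in UTC: 09:35-10:55, 12:30-20:00 (add 9h to convert from UTC-9).
Callum in UTC: 12:35-14:40, 14:50-18:25 (add 9h to convert from UTC-9).
Gabriel ∩ Sam: 14:00-20:10, 20:15-20:40.
Gabriel ∩ Sam ∩ Erik: 14:00-19:10.
Gabriel ∩ Sam ∩ Erik ∩ Pita: 14:00-19:10.
Gabriel ∩ Sam ∩ Erik ∩ Pita ∩ Alice: 14:00-19:10.
Gabriel ∩ Sam ∩ Erik ∩ Pita ∩ Alice ∩ Callum: 14:00-14:40, 14:50-18:25.
So the common availability across everyone is 14:00-14:40, 14:50-18:25.
The longest is 14:50-18:25 at 215 minutes.

215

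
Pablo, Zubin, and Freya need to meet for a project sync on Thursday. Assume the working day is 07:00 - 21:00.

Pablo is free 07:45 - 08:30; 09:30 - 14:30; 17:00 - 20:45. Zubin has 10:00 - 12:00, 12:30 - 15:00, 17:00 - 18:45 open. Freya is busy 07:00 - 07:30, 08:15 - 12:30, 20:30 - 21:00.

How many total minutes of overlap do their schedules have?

Pablo free: 07:45-08:30, 09:30-14:30, 17:00-20:45.
Zubin free: 10:00-12:00, 12:30-15:00, 17:00-18:45.
Freya free: 07:30-08:15, 12:30-20:30 (invert busy blocks within the working day).
Pablo ∩ Zubin: 10:00-12:00, 12:30-14:30, 17:00-18:45.
Pablo ∩ Zubin ∩ Freya: 12:30-14:30, 17:00-18:45.
So the common availability across everyone is 12:30-14:30, 17:00-18:45.
Summing the common windows: 120 + 105 = 225 minutes.

225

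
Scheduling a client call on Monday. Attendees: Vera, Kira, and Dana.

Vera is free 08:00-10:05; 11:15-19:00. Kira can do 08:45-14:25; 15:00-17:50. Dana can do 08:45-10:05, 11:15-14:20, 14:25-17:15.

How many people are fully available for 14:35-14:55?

2

Vera and Dana can make the full 14:35-14:55 slot — that's 2.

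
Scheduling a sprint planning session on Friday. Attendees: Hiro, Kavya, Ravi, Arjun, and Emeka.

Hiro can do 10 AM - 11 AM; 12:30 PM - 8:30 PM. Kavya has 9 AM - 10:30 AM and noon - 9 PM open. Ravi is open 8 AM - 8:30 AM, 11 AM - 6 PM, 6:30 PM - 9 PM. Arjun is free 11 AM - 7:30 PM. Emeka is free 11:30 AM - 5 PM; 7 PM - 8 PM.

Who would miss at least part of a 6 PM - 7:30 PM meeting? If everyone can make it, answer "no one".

Emeka, Ravi

Hiro: free for 18:00-19:30. Kavya: free for 18:00-19:30. Ravi: not fully free for 18:00-19:30. Arjun: free for 18:00-19:30. Emeka: not fully free for 18:00-19:30.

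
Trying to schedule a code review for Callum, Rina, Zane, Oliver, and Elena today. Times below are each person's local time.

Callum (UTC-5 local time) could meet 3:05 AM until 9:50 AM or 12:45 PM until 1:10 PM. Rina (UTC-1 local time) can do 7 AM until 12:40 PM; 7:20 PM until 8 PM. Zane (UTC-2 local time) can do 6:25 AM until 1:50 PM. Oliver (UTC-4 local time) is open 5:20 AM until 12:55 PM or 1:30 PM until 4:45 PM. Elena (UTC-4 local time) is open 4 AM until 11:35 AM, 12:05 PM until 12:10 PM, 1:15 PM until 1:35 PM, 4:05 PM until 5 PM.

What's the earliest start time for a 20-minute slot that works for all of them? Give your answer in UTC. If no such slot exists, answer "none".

Callum in UTC: 08:05-14:50, 17:45-18:10 (add 5h to convert from UTC-5).
Rina in UTC: 08:00-13:40, 20:20-21:00 (add 1h to convert from UTC-1).
Zane in UTC: 08:25-15:50 (add 2h to convert from UTC-2).
Oliver in UTC: 09:20-16:55, 17:30-20:45 (add 4h to convert from UTC-4).
Elena in UTC: 08:00-15:35, 16:05-16:10, 17:15-17:35, 20:05-21:00 (add 4h to convert from UTC-4).
Callum ∩ Rina: 08:05-13:40.
Callum ∩ Rina ∩ Zane: 08:25-13:40.
Callum ∩ Rina ∩ Zane ∩ Oliver: 09:20-13:40.
Callum ∩ Rina ∩ Zane ∩ Oliver ∩ Elena: 09:20-13:40.
So the common availability across everyone is 09:20-13:40.
The first common window of at least 20 minutes is 09:20-13:40, so the earliest start is 09:20.

09:20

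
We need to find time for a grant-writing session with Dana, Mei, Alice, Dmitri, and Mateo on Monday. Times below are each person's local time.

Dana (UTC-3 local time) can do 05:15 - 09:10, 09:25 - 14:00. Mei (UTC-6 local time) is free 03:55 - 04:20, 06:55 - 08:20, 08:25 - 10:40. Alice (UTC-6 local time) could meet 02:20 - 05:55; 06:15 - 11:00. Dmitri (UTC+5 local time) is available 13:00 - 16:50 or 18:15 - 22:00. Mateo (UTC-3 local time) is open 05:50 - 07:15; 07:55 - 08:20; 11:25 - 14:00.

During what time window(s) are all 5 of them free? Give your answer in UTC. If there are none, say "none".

09:55-10:15, 14:25-16:40

Dana in UTC: 08:15-12:10, 12:25-17:00 (add 3h to convert from UTC-3).
Mei in UTC: 09:55-10:20, 12:55-14:20, 14:25-16:40 (add 6h to convert from UTC-6).
Alice in UTC: 08:20-11:55, 12:15-17:00 (add 6h to convert from UTC-6).
Dmitri in UTC: 08:00-11:50, 13:15-17:00 (subtract 5h to convert from UTC+5).
Mateo in UTC: 08:50-10:15, 10:55-11:20, 14:25-17:00 (add 3h to convert from UTC-3).
Dana ∩ Mei: 09:55-10:20, 12:55-14:20, 14:25-16:40.
Dana ∩ Mei ∩ Alice: 09:55-10:20, 12:55-14:20, 14:25-16:40.
Dana ∩ Mei ∩ Alice ∩ Dmitri: 09:55-10:20, 13:15-14:20, 14:25-16:40.
Dana ∩ Mei ∩ Alice ∩ Dmitri ∩ Mateo: 09:55-10:15, 14:25-16:40.
Those are the intersection windows.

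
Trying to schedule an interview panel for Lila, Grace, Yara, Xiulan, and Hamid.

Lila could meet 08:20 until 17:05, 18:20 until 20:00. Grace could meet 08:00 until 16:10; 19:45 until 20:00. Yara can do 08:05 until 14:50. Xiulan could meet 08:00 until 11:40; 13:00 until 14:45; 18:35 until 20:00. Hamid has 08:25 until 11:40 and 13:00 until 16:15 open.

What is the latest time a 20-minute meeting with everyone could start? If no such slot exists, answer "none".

14:25

Lila ∩ Grace: 08:20-16:10, 19:45-20:00.
Lila ∩ Grace ∩ Yara: 08:20-14:50.
Lila ∩ Grace ∩ Yara ∩ Xiulan: 08:20-11:40, 13:00-14:45.
Lila ∩ Grace ∩ Yara ∩ Xiulan ∩ Hamid: 08:25-11:40, 13:00-14:45.
The last common window of at least 20 minutes is 13:00-14:45; a 20-minute meeting can start as late as 14:25 and still end by 14:45.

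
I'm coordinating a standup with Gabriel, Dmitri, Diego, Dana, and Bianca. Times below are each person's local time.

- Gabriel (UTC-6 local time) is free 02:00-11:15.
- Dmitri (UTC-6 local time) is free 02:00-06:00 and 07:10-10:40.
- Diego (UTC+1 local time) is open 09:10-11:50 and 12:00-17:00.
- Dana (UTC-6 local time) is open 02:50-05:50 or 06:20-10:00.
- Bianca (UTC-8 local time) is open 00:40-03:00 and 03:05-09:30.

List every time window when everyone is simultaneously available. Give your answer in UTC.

Gabriel in UTC: 08:00-17:15 (add 6h to convert from UTC-6).
Dmitri in UTC: 08:00-12:00, 13:10-16:40 (add 6h to convert from UTC-6).
Diego in UTC: 08:10-10:50, 11:00-16:00 (subtract 1h to convert from UTC+1).
Dana in UTC: 08:50-11:50, 12:20-16:00 (add 6h to convert from UTC-6).
Bianca in UTC: 08:40-11:00, 11:05-17:30 (add 8h to convert from UTC-8).
Gabriel ∩ Dmitri: 08:00-12:00, 13:10-16:40.
Gabriel ∩ Dmitri ∩ Diego: 08:10-10:50, 11:00-12:00, 13:10-16:00.
Gabriel ∩ Dmitri ∩ Diego ∩ Dana: 08:50-10:50, 11:00-11:50, 13:10-16:00.
Gabriel ∩ Dmitri ∩ Diego ∩ Dana ∩ Bianca: 08:50-10:50, 11:05-11:50, 13:10-16:00.

08:50-10:50, 11:05-11:50, 13:10-16:00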